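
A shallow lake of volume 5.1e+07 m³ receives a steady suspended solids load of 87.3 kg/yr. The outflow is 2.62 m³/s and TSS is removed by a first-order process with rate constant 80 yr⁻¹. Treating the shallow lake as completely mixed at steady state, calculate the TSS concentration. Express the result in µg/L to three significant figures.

Outflow Q = 2.62 m³/s × 3.156e+07 s/yr = 8.268e+07 m³/yr.
Steady-state CSTR mass balance: W = Q·C + k·V·C, so C = W/(Q + kV).
Q + kV = 8.268e+07 + 80·5.1e+07 = 4.163e+09 m³/yr.
C = 87.3/4.163e+09 = 2.097e-08 kg/m³ = 2.097e-05 mg/L = 0.02097 µg/L.

0.0210 µg/L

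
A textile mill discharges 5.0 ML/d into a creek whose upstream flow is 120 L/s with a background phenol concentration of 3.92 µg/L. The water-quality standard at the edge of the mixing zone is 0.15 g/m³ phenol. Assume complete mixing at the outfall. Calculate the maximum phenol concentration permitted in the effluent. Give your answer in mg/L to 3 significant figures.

0.453 mg/L

5.0 ML/d = 0.05787 m³/s.
120 L/s = 0.12 m³/s.
3.92 µg/L = 0.00392 mg/L.
Mass balance: 0.15·0.1779 = 0.05787·Cₑ + 0.12·0.00392.
Cₑ = (0.02668 − 0.0004704) / 0.05787 = 0.4529 mg/L.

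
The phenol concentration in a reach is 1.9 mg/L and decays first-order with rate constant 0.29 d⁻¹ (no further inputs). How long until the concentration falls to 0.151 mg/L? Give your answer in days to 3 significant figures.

8.73 d

t = ln(C₀/C)/k = ln(1.9/0.151)/0.29 = 2.532/0.29 = 8.732 d.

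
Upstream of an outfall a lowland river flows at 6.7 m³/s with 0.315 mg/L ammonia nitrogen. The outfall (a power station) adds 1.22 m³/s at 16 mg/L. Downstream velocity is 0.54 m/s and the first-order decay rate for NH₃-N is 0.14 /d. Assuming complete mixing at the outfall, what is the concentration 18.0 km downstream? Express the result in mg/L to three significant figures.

2.59 mg/L

After complete mixing, C₀ = (1.22·16 + 6.7·0.315) / 7.92 = 2.731 mg/L.
Travel time t = 1.8e+04 m / 0.54 m/s = 3.333e+04 s = 0.3858 d.
C = 2.731·exp(−0.14·0.3858) = 2.731·0.9474 = 2.588 mg/L.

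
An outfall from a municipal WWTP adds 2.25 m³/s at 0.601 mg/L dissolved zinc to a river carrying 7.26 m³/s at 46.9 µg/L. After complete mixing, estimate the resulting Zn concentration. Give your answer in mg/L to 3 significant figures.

0.178 mg/L

46.9 µg/L = 0.0469 mg/L.
Flow-weighted mixing gives C = (2.25·0.601 + 7.26·0.0469) / (2.25 + 7.26) = 1.693/9.51 = 0.178 mg/L.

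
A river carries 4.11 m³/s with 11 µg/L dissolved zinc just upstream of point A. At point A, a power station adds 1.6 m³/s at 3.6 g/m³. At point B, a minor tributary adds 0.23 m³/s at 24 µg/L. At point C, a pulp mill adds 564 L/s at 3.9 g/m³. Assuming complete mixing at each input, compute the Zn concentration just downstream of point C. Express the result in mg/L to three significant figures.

11 µg/L = 0.011 mg/L.
After input A: C = (4.11·0.011 + 1.6·3.6) / 5.71 = 1.017 mg/L.
24 µg/L = 0.024 mg/L.
After input B: C = (5.71·1.017 + 0.23·0.024) / 5.94 = 0.9782 mg/L.
564 L/s = 0.564 m³/s.
After input C: C = (5.94·0.9782 + 0.564·3.9) / 6.504 = 1.232 mg/L.

1.23 mg/L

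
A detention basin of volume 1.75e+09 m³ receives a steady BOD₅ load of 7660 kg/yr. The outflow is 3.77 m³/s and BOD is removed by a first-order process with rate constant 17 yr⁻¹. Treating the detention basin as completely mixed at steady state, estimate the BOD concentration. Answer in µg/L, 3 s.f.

0.256 µg/L

Outflow Q = 3.77 m³/s × 3.156e+07 s/yr = 1.19e+08 m³/yr.
Steady-state CSTR mass balance: W = Q·C + k·V·C, so C = W/(Q + kV).
Q + kV = 1.19e+08 + 17·1.75e+09 = 2.987e+10 m³/yr.
C = 7660/2.987e+10 = 2.565e-07 kg/m³ = 0.0002565 mg/L = 0.2565 µg/L.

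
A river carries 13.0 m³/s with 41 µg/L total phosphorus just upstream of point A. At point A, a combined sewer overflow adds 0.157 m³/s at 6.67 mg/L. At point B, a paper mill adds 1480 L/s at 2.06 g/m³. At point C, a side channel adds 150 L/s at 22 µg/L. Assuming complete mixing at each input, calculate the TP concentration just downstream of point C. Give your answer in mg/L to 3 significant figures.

41 µg/L = 0.041 mg/L.
After input A: C = (13·0.041 + 0.157·6.67) / 13.16 = 0.1201 mg/L.
1480 L/s = 1.48 m³/s.
After input B: C = (13.16·0.1201 + 1.48·2.06) / 14.64 = 0.3163 mg/L.
150 L/s = 0.15 m³/s.
22 µg/L = 0.022 mg/L.
After input C: C = (14.64·0.3163 + 0.15·0.022) / 14.79 = 0.3133 mg/L.

0.313 mg/L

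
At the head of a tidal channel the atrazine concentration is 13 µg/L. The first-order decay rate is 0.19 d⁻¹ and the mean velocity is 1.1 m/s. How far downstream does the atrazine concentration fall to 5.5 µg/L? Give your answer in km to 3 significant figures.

From C = C₀·e^(−kt), t = ln(C₀/C)/k = ln(13/5.5)/0.19 = 0.8602/0.19 = 4.527 d.
Distance = v·t = 1.1 m/s × 3.912e+05 s = 4.303e+05 m = 430.3 km.

430 km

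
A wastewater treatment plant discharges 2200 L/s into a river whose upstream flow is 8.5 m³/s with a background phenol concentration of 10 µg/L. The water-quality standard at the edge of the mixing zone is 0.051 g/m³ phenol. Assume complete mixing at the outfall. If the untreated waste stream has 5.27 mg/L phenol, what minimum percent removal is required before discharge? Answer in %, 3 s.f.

2200 L/s = 2.2 m³/s.
10 µg/L = 0.01 mg/L.
Mass balance: 0.051·10.7 = 2.2·Cₑ + 8.5·0.01.
Cₑ = (0.5457 − 0.085) / 2.2 = 0.2094 mg/L.
Required removal = 1 − 0.2094/5.27 = 96.03 %.

96.0 %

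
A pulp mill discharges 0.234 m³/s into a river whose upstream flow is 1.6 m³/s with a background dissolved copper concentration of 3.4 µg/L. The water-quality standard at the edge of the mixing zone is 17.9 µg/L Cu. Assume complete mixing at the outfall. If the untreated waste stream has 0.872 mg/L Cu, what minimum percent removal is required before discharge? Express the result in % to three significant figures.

86.6 %

3.4 µg/L = 0.0034 mg/L.
17.9 µg/L = 0.0179 mg/L.
Mass balance: 0.0179·1.834 = 0.234·Cₑ + 1.6·0.0034.
Cₑ = (0.03283 − 0.00544) / 0.234 = 0.117 mg/L.
Required removal = 1 − 0.117/0.872 = 86.58 %.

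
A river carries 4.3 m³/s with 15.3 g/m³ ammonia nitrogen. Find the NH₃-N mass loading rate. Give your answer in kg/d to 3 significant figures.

Mass flux = Q·C = 4.3 m³/s × 15.3 g/m³ = 65.79 g/s.
= 65.79 g/s × 86.4 = 5684 kg/d.

5680 kg/d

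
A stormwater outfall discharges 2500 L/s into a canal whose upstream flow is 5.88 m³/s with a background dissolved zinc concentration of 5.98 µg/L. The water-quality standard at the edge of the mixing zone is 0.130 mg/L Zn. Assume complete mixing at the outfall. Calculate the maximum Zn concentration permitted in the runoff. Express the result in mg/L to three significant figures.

2500 L/s = 2.5 m³/s.
5.98 µg/L = 0.00598 mg/L.
Mass balance: 0.13·8.38 = 2.5·Cₑ + 5.88·0.00598.
Cₑ = (1.089 − 0.03516) / 2.5 = 0.4217 mg/L.

0.422 mg/L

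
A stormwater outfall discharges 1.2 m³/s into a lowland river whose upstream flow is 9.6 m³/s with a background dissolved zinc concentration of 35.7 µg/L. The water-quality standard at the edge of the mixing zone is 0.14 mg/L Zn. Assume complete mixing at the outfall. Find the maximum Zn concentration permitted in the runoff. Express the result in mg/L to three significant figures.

35.7 µg/L = 0.0357 mg/L.
Mass balance: 0.14·10.8 = 1.2·Cₑ + 9.6·0.0357.
Cₑ = (1.512 − 0.3427) / 1.2 = 0.9744 mg/L.

0.974 mg/L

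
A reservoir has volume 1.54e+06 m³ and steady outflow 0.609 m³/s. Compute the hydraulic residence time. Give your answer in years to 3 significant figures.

Q = 0.609 m³/s × 3.156e+07 s/yr = 1.922e+07 m³/yr.
Hydraulic residence time τ = V/Q = 1.54e+06/1.922e+07 = 0.08013 yr.

0.0801 yr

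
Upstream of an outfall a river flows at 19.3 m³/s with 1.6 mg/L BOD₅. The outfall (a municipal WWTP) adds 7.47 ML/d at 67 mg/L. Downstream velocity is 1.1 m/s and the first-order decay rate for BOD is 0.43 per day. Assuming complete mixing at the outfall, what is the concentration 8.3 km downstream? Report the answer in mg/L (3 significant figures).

7.47 ML/d = 0.08646 m³/s.
After complete mixing, C₀ = (0.08646·67 + 19.3·1.6) / 19.39 = 1.892 mg/L.
Travel time t = 8300 m / 1.1 m/s = 7545 s = 0.08733 d.
C = 1.892·exp(−0.43·0.08733) = 1.892·0.9631 = 1.822 mg/L.

1.82 mg/L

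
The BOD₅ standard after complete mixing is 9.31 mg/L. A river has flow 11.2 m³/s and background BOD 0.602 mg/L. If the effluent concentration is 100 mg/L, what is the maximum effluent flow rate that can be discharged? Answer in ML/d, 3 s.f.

Mass balance at complete mixing: C_std·(Q_w + Q_r) = Q_w·C_e + Q_r·C_b.
Rearranging, Q_w = Q_r·(C_std − C_b)/(C_e − C_std) = 11.2·(9.31 − 0.602) / (100 − 9.31) = 1.075 m³/s.
= 92.92 ML/d.

92.9 ML/d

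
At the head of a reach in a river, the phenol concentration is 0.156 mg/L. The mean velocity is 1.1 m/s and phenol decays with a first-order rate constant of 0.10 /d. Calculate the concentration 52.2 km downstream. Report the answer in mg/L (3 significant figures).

0.148 mg/L

Travel time t = 52.2 km / 1.1 m/s = 5.22e+04/1.1 = 4.745e+04 s = 0.5492 d.
First-order decay: C = 0.156·exp(−0.10·0.5492) = 0.156·0.9466 = 0.1477 mg/L.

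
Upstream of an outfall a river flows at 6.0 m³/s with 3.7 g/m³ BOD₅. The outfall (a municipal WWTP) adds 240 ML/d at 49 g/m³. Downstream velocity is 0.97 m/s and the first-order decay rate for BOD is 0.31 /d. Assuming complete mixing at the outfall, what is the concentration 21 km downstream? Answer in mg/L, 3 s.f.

240 ML/d = 2.778 m³/s.
After complete mixing, C₀ = (2.778·49 + 6·3.7) / 8.778 = 18.04 mg/L.
Travel time t = 2.1e+04 m / 0.97 m/s = 2.165e+04 s = 0.2506 d.
C = 18.04·exp(−0.31·0.2506) = 18.04·0.9253 = 16.69 mg/L.

16.7 mg/L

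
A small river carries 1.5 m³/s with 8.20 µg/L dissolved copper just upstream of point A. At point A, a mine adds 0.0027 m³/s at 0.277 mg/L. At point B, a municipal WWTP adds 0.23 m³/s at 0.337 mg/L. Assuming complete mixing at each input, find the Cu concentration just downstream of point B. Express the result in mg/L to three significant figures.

0.0523 mg/L

8.20 µg/L = 0.0082 mg/L.
After input A: C = (1.5·0.0082 + 0.0027·0.277) / 1.503 = 0.008683 mg/L.
After input B: C = (1.503·0.008683 + 0.23·0.337) / 1.733 = 0.05226 mg/L.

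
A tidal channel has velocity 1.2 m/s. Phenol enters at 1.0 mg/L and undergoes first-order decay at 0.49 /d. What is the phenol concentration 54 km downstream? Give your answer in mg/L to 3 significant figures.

Travel time t = 54 km / 1.2 m/s = 5.4e+04/1.2 = 4.5e+04 s = 0.5208 d.
First-order decay: C = 1.0·exp(−0.49·0.5208) = 1.0·0.7748 = 0.7748 mg/L.

0.775 mg/L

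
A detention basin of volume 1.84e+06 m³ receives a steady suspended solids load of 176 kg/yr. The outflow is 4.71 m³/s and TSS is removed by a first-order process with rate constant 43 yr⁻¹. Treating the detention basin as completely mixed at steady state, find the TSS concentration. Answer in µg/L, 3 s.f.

Outflow Q = 4.71 m³/s × 3.156e+07 s/yr = 1.486e+08 m³/yr.
Steady-state CSTR mass balance: W = Q·C + k·V·C, so C = W/(Q + kV).
Q + kV = 1.486e+08 + 43·1.84e+06 = 2.278e+08 m³/yr.
C = 176/2.278e+08 = 7.728e-07 kg/m³ = 0.0007728 mg/L = 0.7728 µg/L.

0.773 µg/L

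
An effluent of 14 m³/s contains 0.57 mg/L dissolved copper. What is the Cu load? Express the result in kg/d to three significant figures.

689 kg/d

Mass flux = Q·C = 14 m³/s × 0.57 g/m³ = 7.98 g/s.
= 7.98 g/s × 86.4 = 689.5 kg/d.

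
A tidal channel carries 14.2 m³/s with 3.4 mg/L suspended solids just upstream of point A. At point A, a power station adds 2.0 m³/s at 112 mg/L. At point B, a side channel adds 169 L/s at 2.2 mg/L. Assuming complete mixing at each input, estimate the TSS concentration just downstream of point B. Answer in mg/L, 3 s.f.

16.7 mg/L

After input A: C = (14.2·3.4 + 2·112) / 16.2 = 16.81 mg/L.
169 L/s = 0.169 m³/s.
After input B: C = (16.2·16.81 + 0.169·2.2) / 16.37 = 16.66 mg/L.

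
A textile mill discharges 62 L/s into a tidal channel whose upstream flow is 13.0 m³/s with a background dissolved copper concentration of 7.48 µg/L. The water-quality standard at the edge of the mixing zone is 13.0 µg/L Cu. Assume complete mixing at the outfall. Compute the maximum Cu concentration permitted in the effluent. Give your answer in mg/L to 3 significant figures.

1.17 mg/L

62 L/s = 0.062 m³/s.
7.48 µg/L = 0.00748 mg/L.
13.0 µg/L = 0.013 mg/L.
Mass balance: 0.013·13.06 = 0.062·Cₑ + 13·0.00748.
Cₑ = (0.1698 − 0.09724) / 0.062 = 1.17 mg/L.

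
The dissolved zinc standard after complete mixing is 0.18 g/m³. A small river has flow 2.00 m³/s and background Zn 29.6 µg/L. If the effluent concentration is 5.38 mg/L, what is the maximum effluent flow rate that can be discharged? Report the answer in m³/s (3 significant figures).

0.0578 m³/s

29.6 µg/L = 0.0296 mg/L.
Mass balance at complete mixing: C_std·(Q_w + Q_r) = Q_w·C_e + Q_r·C_b.
Rearranging, Q_w = Q_r·(C_std − C_b)/(C_e − C_std) = 2.00·(0.18 − 0.0296) / (5.38 − 0.18) = 0.05785 m³/s.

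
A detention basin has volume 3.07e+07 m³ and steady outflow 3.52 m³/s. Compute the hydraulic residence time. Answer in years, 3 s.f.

0.276 yr

Q = 3.52 m³/s × 3.156e+07 s/yr = 1.111e+08 m³/yr.
Hydraulic residence time τ = V/Q = 3.07e+07/1.111e+08 = 0.2764 yr.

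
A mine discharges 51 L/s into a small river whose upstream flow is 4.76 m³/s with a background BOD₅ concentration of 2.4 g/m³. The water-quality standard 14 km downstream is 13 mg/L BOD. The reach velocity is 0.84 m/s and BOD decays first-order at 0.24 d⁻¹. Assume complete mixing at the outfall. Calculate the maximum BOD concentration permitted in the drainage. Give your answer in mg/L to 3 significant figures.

1060 mg/L

51 L/s = 0.051 m³/s.
Travel time to the compliance point: t = 1.4e+04/0.84 = 1.667e+04 s = 0.1929 d; decay factor exp(−0.24·0.1929) = 0.9548.
So the concentration just after mixing may be at most 13/0.9548 = 13.62 mg/L.
Mass balance: 13.62·4.811 = 0.051·Cₑ + 4.76·2.4.
Cₑ = (65.51 − 11.42) / 0.051 = 1060 mg/L.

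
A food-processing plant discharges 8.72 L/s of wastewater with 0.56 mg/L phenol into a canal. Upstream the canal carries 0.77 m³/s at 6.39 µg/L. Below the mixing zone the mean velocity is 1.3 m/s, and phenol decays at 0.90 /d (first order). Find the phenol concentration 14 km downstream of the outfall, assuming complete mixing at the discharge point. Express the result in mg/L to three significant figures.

8.72 L/s = 0.00872 m³/s.
6.39 µg/L = 0.00639 mg/L.
After complete mixing, C₀ = (0.00872·0.56 + 0.77·0.00639) / 0.7787 = 0.01259 mg/L.
Travel time t = 1.4e+04 m / 1.3 m/s = 1.077e+04 s = 0.1246 d.
C = 0.01259·exp(−0.90·0.1246) = 0.01259·0.8939 = 0.01125 mg/L.

0.0113 mg/L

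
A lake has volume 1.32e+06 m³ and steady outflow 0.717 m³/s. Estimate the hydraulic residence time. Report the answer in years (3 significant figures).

Q = 0.717 m³/s × 3.156e+07 s/yr = 2.263e+07 m³/yr.
Hydraulic residence time τ = V/Q = 1.32e+06/2.263e+07 = 0.05834 yr.

0.0583 yr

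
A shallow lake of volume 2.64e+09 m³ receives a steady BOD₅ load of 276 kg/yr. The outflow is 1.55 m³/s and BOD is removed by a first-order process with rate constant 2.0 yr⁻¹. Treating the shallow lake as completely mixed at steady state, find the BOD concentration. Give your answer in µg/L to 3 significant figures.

0.0518 µg/L

Outflow Q = 1.55 m³/s × 3.156e+07 s/yr = 4.891e+07 m³/yr.
Steady-state CSTR mass balance: W = Q·C + k·V·C, so C = W/(Q + kV).
Q + kV = 4.891e+07 + 2.0·2.64e+09 = 5.329e+09 m³/yr.
C = 276/5.329e+09 = 5.179e-08 kg/m³ = 5.179e-05 mg/L = 0.05179 µg/L.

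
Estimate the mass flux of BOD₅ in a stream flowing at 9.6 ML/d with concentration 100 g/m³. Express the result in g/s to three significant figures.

9.6 ML/d = 0.1111 m³/s.
Mass flux = Q·C = 0.1111 m³/s × 100 g/m³ = 11.11 g/s.

11.1 g/s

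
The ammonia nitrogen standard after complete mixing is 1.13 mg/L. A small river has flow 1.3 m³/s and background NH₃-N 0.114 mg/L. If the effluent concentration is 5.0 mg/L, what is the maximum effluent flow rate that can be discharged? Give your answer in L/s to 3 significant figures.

341 L/s

Mass balance at complete mixing: C_std·(Q_w + Q_r) = Q_w·C_e + Q_r·C_b.
Rearranging, Q_w = Q_r·(C_std − C_b)/(C_e − C_std) = 1.3·(1.13 − 0.114) / (5 − 1.13) = 0.3413 m³/s.
= 341.3 L/s.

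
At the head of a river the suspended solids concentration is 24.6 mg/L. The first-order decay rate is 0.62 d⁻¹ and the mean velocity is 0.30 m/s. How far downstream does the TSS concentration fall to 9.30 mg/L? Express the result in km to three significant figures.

40.7 km

From C = C₀·e^(−kt), t = ln(C₀/C)/k = ln(24.6/9.30)/0.62 = 0.9727/0.62 = 1.569 d.
Distance = v·t = 0.30 m/s × 1.356e+05 s = 4.067e+04 m = 40.67 km.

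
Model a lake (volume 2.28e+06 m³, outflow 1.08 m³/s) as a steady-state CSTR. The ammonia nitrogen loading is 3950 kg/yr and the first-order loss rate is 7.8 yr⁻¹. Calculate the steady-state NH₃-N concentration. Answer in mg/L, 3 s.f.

0.0762 mg/L

Outflow Q = 1.08 m³/s × 3.156e+07 s/yr = 3.408e+07 m³/yr.
Steady-state CSTR mass balance: W = Q·C + k·V·C, so C = W/(Q + kV).
Q + kV = 3.408e+07 + 7.8·2.28e+06 = 5.187e+07 m³/yr.
C = 3950/5.187e+07 = 7.616e-05 kg/m³ = 0.07616 mg/L.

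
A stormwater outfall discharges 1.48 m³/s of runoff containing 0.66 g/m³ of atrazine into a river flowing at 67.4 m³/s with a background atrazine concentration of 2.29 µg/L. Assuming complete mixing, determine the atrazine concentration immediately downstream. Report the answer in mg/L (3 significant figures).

0.0164 mg/L

2.29 µg/L = 0.00229 mg/L.
By mass balance at complete mixing, C = (1.48·0.66 + 67.4·0.00229) / (1.48 + 67.4) = 1.131/68.88 = 0.01642 mg/L.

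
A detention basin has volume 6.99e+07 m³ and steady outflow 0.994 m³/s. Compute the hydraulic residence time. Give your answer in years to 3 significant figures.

Q = 0.994 m³/s × 3.156e+07 s/yr = 3.137e+07 m³/yr.
Hydraulic residence time τ = V/Q = 6.99e+07/3.137e+07 = 2.228 yr.

2.23 yr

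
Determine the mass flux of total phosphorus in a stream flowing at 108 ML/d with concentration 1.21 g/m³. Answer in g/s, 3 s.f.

108 ML/d = 1.25 m³/s.
Mass flux = Q·C = 1.25 m³/s × 1.21 g/m³ = 1.512 g/s.

1.51 g/s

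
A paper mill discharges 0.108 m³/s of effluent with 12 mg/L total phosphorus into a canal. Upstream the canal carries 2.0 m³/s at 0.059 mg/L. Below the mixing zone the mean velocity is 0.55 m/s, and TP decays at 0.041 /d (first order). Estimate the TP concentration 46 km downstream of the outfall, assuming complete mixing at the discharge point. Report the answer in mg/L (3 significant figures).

0.645 mg/L

After complete mixing, C₀ = (0.108·12 + 2·0.059) / 2.108 = 0.6708 mg/L.
Travel time t = 4.6e+04 m / 0.55 m/s = 8.364e+04 s = 0.968 d.
C = 0.6708·exp(−0.041·0.968) = 0.6708·0.9611 = 0.6447 mg/L.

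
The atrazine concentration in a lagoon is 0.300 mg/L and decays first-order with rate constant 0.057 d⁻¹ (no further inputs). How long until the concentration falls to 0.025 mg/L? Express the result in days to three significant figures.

t = ln(C₀/C)/k = ln(0.300/0.025)/0.057 = 2.485/0.057 = 43.59 d.

43.6 d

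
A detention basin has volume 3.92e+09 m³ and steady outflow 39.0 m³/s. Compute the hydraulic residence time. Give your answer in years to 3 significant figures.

3.19 yr

Q = 39.0 m³/s × 3.156e+07 s/yr = 1.231e+09 m³/yr.
Hydraulic residence time τ = V/Q = 3.92e+09/1.231e+09 = 3.185 yr.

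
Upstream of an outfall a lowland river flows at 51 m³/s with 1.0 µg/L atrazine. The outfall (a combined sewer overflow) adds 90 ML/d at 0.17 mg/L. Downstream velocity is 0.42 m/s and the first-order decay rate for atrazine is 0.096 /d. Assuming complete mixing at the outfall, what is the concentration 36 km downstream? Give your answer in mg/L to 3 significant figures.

90 ML/d = 1.042 m³/s.
1.0 µg/L = 0.001 mg/L.
After complete mixing, C₀ = (1.042·0.17 + 51·0.001) / 52.04 = 0.004383 mg/L.
Travel time t = 3.6e+04 m / 0.42 m/s = 8.571e+04 s = 0.9921 d.
C = 0.004383·exp(−0.096·0.9921) = 0.004383·0.9092 = 0.003985 mg/L.

0.00398 mg/L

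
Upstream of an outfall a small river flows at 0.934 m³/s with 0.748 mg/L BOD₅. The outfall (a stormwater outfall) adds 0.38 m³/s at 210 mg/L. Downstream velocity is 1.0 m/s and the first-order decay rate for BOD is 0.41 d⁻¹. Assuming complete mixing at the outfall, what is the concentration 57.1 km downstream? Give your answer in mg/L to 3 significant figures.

46.7 mg/L

After complete mixing, C₀ = (0.38·210 + 0.934·0.748) / 1.314 = 61.26 mg/L.
Travel time t = 5.71e+04 m / 1.0 m/s = 5.71e+04 s = 0.6609 d.
C = 61.26·exp(−0.41·0.6609) = 61.26·0.7626 = 46.72 mg/L.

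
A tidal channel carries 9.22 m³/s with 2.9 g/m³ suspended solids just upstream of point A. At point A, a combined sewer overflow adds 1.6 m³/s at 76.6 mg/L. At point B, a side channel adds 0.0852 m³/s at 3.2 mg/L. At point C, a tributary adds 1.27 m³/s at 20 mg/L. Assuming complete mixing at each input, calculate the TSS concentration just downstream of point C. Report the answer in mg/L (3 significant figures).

14.4 mg/L

After input A: C = (9.22·2.9 + 1.6·76.6) / 10.82 = 13.8 mg/L.
After input B: C = (10.82·13.8 + 0.0852·3.2) / 10.91 = 13.72 mg/L.
After input C: C = (10.91·13.72 + 1.27·20) / 12.18 = 14.37 mg/L.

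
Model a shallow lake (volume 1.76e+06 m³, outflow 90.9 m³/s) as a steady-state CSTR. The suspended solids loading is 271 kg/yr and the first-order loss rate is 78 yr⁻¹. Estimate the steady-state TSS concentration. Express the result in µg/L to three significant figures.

0.0902 µg/L

Outflow Q = 90.9 m³/s × 3.156e+07 s/yr = 2.869e+09 m³/yr.
Steady-state CSTR mass balance: W = Q·C + k·V·C, so C = W/(Q + kV).
Q + kV = 2.869e+09 + 78·1.76e+06 = 3.006e+09 m³/yr.
C = 271/3.006e+09 = 9.016e-08 kg/m³ = 9.016e-05 mg/L = 0.09016 µg/L.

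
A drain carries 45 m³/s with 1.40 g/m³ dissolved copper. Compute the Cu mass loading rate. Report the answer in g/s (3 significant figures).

63.0 g/s

Mass flux = Q·C = 45 m³/s × 1.4 g/m³ = 63 g/s.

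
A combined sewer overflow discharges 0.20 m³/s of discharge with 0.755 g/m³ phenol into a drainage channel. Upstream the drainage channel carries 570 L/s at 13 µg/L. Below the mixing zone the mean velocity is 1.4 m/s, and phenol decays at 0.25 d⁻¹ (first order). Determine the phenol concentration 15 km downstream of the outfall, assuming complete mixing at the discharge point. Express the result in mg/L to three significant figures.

0.199 mg/L

570 L/s = 0.57 m³/s.
13 µg/L = 0.013 mg/L.
After complete mixing, C₀ = (0.2·0.755 + 0.57·0.013) / 0.77 = 0.2057 mg/L.
Travel time t = 1.5e+04 m / 1.4 m/s = 1.071e+04 s = 0.124 d.
C = 0.2057·exp(−0.25·0.124) = 0.2057·0.9695 = 0.1994 mg/L.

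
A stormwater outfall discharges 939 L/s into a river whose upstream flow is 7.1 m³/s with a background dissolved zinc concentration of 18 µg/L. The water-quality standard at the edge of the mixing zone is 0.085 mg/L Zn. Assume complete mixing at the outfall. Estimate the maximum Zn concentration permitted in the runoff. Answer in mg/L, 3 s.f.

939 L/s = 0.939 m³/s.
18 µg/L = 0.018 mg/L.
Mass balance: 0.085·8.039 = 0.939·Cₑ + 7.1·0.018.
Cₑ = (0.6833 − 0.1278) / 0.939 = 0.5916 mg/L.

0.592 mg/L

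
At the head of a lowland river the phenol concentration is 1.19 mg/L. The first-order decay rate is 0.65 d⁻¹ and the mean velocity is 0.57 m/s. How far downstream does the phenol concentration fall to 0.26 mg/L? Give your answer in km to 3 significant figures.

115 km

From C = C₀·e^(−kt), t = ln(C₀/C)/k = ln(1.19/0.26)/0.65 = 1.521/0.65 = 2.34 d.
Distance = v·t = 0.57 m/s × 2.022e+05 s = 1.152e+05 m = 115.2 km.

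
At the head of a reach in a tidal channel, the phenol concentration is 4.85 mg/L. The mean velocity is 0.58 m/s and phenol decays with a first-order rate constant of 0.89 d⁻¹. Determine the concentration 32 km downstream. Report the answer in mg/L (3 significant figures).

Travel time t = 32 km / 0.58 m/s = 3.2e+04/0.58 = 5.517e+04 s = 0.6386 d.
First-order decay: C = 4.85·exp(−0.89·0.6386) = 4.85·0.5665 = 2.747 mg/L.

2.75 mg/L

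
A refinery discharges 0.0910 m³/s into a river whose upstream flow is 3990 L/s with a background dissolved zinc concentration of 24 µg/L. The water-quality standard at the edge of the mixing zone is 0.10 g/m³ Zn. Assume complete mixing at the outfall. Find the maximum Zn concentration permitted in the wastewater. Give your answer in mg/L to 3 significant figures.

3.43 mg/L

3990 L/s = 3.99 m³/s.
24 µg/L = 0.024 mg/L.
Mass balance: 0.1·4.081 = 0.091·Cₑ + 3.99·0.024.
Cₑ = (0.4081 − 0.09576) / 0.091 = 3.432 mg/L.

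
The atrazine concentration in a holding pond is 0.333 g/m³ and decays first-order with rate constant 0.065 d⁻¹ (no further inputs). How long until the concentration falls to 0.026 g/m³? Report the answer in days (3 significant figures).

t = ln(C₀/C)/k = ln(0.333/0.026)/0.065 = 2.55/0.065 = 39.23 d.

39.2 d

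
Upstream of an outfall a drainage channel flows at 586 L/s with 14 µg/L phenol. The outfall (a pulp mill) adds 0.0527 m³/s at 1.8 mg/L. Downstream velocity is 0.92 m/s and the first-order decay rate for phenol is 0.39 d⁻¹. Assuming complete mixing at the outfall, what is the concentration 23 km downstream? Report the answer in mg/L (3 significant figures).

586 L/s = 0.586 m³/s.
14 µg/L = 0.014 mg/L.
After complete mixing, C₀ = (0.0527·1.8 + 0.586·0.014) / 0.6387 = 0.1614 mg/L.
Travel time t = 2.3e+04 m / 0.92 m/s = 2.5e+04 s = 0.2894 d.
C = 0.1614·exp(−0.39·0.2894) = 0.1614·0.8933 = 0.1441 mg/L.

0.144 mg/L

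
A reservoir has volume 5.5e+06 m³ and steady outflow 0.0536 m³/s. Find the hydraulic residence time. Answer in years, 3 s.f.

3.25 yr

Q = 0.0536 m³/s × 3.156e+07 s/yr = 1.691e+06 m³/yr.
Hydraulic residence time τ = V/Q = 5.5e+06/1.691e+06 = 3.252 yr.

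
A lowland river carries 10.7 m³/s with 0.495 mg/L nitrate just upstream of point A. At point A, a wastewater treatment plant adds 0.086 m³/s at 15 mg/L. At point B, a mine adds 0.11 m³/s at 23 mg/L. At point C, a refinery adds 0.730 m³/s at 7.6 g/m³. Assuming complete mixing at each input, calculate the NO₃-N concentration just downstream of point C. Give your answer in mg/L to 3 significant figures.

1.26 mg/L

After input A: C = (10.7·0.495 + 0.086·15) / 10.79 = 0.6107 mg/L.
After input B: C = (10.79·0.6107 + 0.11·23) / 10.9 = 0.8367 mg/L.
After input C: C = (10.9·0.8367 + 0.73·7.6) / 11.63 = 1.261 mg/L.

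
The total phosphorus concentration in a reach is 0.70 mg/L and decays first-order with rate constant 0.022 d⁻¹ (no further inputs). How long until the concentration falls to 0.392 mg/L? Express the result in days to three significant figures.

t = ln(C₀/C)/k = ln(0.70/0.392)/0.022 = 0.5798/0.022 = 26.36 d.

26.4 d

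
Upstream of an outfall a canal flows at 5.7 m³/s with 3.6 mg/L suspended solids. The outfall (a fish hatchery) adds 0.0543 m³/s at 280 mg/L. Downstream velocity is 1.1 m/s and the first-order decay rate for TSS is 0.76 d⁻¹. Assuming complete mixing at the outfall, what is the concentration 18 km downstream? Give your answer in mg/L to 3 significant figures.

After complete mixing, C₀ = (0.0543·280 + 5.7·3.6) / 5.754 = 6.208 mg/L.
Travel time t = 1.8e+04 m / 1.1 m/s = 1.636e+04 s = 0.1894 d.
C = 6.208·exp(−0.76·0.1894) = 6.208·0.8659 = 5.376 mg/L.

5.38 mg/L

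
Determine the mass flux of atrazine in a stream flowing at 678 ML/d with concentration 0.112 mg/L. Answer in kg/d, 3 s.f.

678 ML/d = 7.847 m³/s.
Mass flux = Q·C = 7.847 m³/s × 0.112 g/m³ = 0.8789 g/s.
= 0.8789 g/s × 86.4 = 75.94 kg/d.

75.9 kg/d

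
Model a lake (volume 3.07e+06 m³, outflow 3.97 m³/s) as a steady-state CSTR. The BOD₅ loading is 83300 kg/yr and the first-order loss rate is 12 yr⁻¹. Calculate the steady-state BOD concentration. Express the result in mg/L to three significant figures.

0.514 mg/L

Outflow Q = 3.97 m³/s × 3.156e+07 s/yr = 1.253e+08 m³/yr.
Steady-state CSTR mass balance: W = Q·C + k·V·C, so C = W/(Q + kV).
Q + kV = 1.253e+08 + 12·3.07e+06 = 1.621e+08 m³/yr.
C = 83300/1.621e+08 = 0.0005138 kg/m³ = 0.5138 mg/L.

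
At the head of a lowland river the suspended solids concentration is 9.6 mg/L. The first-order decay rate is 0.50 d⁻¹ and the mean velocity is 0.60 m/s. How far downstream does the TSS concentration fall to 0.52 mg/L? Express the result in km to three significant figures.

From C = C₀·e^(−kt), t = ln(C₀/C)/k = ln(9.6/0.52)/0.50 = 2.916/0.50 = 5.831 d.
Distance = v·t = 0.60 m/s × 5.038e+05 s = 3.023e+05 m = 302.3 km.

302 km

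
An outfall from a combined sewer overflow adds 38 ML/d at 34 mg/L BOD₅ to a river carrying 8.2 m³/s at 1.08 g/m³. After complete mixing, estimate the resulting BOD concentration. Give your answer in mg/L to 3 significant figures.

38 ML/d = 0.4398 m³/s.
Conservation of mass across the mixing zone: C = (0.4398·34 + 8.2·1.08) / (0.4398 + 8.2) = 23.81/8.64 = 2.756 mg/L.

2.76 mg/L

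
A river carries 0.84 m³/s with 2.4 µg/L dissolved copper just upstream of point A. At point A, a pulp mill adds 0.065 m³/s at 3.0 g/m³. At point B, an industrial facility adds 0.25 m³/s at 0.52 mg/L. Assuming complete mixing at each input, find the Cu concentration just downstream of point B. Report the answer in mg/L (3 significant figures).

2.4 µg/L = 0.0024 mg/L.
After input A: C = (0.84·0.0024 + 0.065·3) / 0.905 = 0.2177 mg/L.
After input B: C = (0.905·0.2177 + 0.25·0.52) / 1.155 = 0.2831 mg/L.

0.283 mg/L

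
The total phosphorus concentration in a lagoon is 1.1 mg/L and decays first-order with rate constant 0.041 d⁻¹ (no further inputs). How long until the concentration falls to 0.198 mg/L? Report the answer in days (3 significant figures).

41.8 d

t = ln(C₀/C)/k = ln(1.1/0.198)/0.041 = 1.715/0.041 = 41.82 d.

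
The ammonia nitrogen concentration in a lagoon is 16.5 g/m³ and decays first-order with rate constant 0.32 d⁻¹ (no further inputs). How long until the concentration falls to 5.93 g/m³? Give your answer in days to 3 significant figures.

t = ln(C₀/C)/k = ln(16.5/5.93)/0.32 = 1.023/0.32 = 3.198 d.

3.20 d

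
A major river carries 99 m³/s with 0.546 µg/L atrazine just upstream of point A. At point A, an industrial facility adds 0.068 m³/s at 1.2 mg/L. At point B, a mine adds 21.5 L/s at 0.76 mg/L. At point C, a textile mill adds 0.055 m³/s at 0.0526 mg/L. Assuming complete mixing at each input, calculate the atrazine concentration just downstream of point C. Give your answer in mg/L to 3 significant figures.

0.00156 mg/L

0.546 µg/L = 0.000546 mg/L.
After input A: C = (99·0.000546 + 0.068·1.2) / 99.07 = 0.001369 mg/L.
21.5 L/s = 0.0215 m³/s.
After input B: C = (99.07·0.001369 + 0.0215·0.76) / 99.09 = 0.001534 mg/L.
After input C: C = (99.09·0.001534 + 0.055·0.0526) / 99.14 = 0.001562 mg/L.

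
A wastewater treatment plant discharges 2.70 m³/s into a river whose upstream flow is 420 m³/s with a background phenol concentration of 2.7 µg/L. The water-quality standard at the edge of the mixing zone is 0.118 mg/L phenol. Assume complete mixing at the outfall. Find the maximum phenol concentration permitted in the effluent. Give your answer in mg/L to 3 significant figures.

2.7 µg/L = 0.0027 mg/L.
Mass balance: 0.118·422.7 = 2.7·Cₑ + 420·0.0027.
Cₑ = (49.88 − 1.134) / 2.7 = 18.05 mg/L.

18.1 mg/L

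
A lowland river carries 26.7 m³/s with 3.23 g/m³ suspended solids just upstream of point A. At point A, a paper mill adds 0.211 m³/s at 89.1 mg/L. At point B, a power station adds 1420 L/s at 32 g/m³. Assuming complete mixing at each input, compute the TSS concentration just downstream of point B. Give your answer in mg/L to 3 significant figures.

After input A: C = (26.7·3.23 + 0.211·89.1) / 26.91 = 3.903 mg/L.
1420 L/s = 1.42 m³/s.
After input B: C = (26.91·3.903 + 1.42·32) / 28.33 = 5.312 mg/L.

5.31 mg/L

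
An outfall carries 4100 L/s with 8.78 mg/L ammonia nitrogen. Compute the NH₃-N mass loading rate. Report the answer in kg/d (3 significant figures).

4100 L/s = 4.1 m³/s.
Mass flux = Q·C = 4.1 m³/s × 8.78 g/m³ = 36 g/s.
= 36 g/s × 86.4 = 3110 kg/d.

3110 kg/d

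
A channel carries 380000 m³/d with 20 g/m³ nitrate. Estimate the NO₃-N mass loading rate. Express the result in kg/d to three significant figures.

380000 m³/d = 4.398 m³/s.
Mass flux = Q·C = 4.398 m³/s × 20 g/m³ = 87.96 g/s.
= 87.96 g/s × 86.4 = 7600 kg/d.

7600 kg/d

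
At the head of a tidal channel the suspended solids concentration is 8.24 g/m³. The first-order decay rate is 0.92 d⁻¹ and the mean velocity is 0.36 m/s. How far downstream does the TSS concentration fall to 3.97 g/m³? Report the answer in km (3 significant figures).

From C = C₀·e^(−kt), t = ln(C₀/C)/k = ln(8.24/3.97)/0.92 = 0.7302/0.92 = 0.7937 d.
Distance = v·t = 0.36 m/s × 6.858e+04 s = 2.469e+04 m = 24.69 km.

24.7 km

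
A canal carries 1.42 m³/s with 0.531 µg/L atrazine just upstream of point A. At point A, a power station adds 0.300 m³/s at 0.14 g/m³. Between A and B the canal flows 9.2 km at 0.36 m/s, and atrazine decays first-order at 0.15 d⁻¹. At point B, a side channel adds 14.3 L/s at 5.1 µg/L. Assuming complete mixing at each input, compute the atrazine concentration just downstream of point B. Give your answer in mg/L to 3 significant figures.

0.531 µg/L = 0.000531 mg/L.
After input A: C = (1.42·0.000531 + 0.3·0.14) / 1.72 = 0.02486 mg/L.
Over the 9.2 km reach to input B (t = 2.556e+04 s = 0.2958 d), decay gives C = 0.02486·exp(−0.15·0.2958) = 0.02378 mg/L.
14.3 L/s = 0.0143 m³/s.
5.1 µg/L = 0.0051 mg/L.
After input B: C = (1.72·0.02378 + 0.0143·0.0051) / 1.734 = 0.02362 mg/L.

0.0236 mg/L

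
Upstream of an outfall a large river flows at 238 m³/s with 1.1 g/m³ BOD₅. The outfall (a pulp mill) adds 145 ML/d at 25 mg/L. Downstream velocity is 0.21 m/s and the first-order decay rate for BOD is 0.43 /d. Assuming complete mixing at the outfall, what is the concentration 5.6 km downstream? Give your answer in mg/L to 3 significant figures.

1.11 mg/L

145 ML/d = 1.678 m³/s.
After complete mixing, C₀ = (1.678·25 + 238·1.1) / 239.7 = 1.267 mg/L.
Travel time t = 5600 m / 0.21 m/s = 2.667e+04 s = 0.3086 d.
C = 1.267·exp(−0.43·0.3086) = 1.267·0.8757 = 1.11 mg/L.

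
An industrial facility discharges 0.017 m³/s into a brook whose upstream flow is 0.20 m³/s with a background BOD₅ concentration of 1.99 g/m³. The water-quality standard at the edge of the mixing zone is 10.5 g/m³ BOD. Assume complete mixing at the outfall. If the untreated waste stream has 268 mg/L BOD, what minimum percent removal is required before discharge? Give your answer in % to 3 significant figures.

58.7 %

Mass balance: 10.5·0.217 = 0.017·Cₑ + 0.2·1.99.
Cₑ = (2.279 − 0.398) / 0.017 = 110.6 mg/L.
Required removal = 1 − 110.6/268 = 58.72 %.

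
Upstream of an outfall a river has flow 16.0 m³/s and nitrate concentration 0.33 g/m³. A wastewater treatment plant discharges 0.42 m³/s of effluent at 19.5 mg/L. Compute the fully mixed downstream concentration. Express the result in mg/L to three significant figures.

0.820 mg/L

Conservation of mass across the mixing zone: C = (0.42·19.5 + 16·0.33) / (0.42 + 16) = 13.47/16.42 = 0.8203 mg/L.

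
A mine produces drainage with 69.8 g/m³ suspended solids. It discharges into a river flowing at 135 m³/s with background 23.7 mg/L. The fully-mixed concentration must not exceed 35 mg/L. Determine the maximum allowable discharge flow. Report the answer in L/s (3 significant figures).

43800 L/s

Mass balance at complete mixing: C_std·(Q_w + Q_r) = Q_w·C_e + Q_r·C_b.
Rearranging, Q_w = Q_r·(C_std − C_b)/(C_e − C_std) = 135·(35 − 23.7) / (69.8 − 35) = 43.84 m³/s.
= 4.384e+04 L/s.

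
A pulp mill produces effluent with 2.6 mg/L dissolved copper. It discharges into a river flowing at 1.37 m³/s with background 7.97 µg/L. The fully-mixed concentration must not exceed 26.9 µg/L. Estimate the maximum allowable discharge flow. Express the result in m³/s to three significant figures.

7.97 µg/L = 0.00797 mg/L.
26.9 µg/L = 0.0269 mg/L.
Mass balance at complete mixing: C_std·(Q_w + Q_r) = Q_w·C_e + Q_r·C_b.
Rearranging, Q_w = Q_r·(C_std − C_b)/(C_e − C_std) = 1.37·(0.0269 − 0.00797) / (2.6 − 0.0269) = 0.01008 m³/s.

0.0101 m³/s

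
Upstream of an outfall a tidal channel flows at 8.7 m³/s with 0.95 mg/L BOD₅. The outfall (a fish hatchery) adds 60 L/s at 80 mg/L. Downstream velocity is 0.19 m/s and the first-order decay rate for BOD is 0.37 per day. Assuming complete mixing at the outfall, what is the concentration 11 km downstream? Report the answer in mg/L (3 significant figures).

1.16 mg/L

60 L/s = 0.06 m³/s.
After complete mixing, C₀ = (0.06·80 + 8.7·0.95) / 8.76 = 1.491 mg/L.
Travel time t = 1.1e+04 m / 0.19 m/s = 5.789e+04 s = 0.6701 d.
C = 1.491·exp(−0.37·0.6701) = 1.491·0.7804 = 1.164 mg/L.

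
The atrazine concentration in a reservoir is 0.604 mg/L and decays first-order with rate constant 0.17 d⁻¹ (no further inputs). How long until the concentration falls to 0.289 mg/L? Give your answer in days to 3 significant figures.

4.34 d

t = ln(C₀/C)/k = ln(0.604/0.289)/0.17 = 0.7371/0.17 = 4.336 d.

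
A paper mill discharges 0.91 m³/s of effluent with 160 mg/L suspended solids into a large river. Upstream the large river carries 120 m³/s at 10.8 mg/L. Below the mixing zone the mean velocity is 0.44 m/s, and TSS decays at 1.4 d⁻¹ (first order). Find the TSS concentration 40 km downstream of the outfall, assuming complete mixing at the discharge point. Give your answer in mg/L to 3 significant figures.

After complete mixing, C₀ = (0.91·160 + 120·10.8) / 120.9 = 11.92 mg/L.
Travel time t = 4e+04 m / 0.44 m/s = 9.091e+04 s = 1.052 d.
C = 11.92·exp(−1.4·1.052) = 11.92·0.2292 = 2.733 mg/L.

2.73 mg/L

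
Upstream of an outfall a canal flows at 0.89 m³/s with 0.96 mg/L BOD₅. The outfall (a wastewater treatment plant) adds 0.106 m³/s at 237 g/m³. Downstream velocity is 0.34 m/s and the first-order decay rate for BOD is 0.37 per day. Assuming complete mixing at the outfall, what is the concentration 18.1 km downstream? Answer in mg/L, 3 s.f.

After complete mixing, C₀ = (0.106·237 + 0.89·0.96) / 0.996 = 26.08 mg/L.
Travel time t = 1.81e+04 m / 0.34 m/s = 5.324e+04 s = 0.6161 d.
C = 26.08·exp(−0.37·0.6161) = 26.08·0.7961 = 20.76 mg/L.

20.8 mg/L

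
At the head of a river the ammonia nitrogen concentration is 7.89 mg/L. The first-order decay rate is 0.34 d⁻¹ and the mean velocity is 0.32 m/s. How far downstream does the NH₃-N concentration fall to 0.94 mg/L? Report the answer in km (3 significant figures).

173 km

From C = C₀·e^(−kt), t = ln(C₀/C)/k = ln(7.89/0.94)/0.34 = 2.127/0.34 = 6.257 d.
Distance = v·t = 0.32 m/s × 5.406e+05 s = 1.73e+05 m = 173 km.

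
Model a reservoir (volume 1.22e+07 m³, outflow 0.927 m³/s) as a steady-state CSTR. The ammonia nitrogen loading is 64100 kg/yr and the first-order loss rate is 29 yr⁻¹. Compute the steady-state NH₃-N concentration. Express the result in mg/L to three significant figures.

Outflow Q = 0.927 m³/s × 3.156e+07 s/yr = 2.925e+07 m³/yr.
Steady-state CSTR mass balance: W = Q·C + k·V·C, so C = W/(Q + kV).
Q + kV = 2.925e+07 + 29·1.22e+07 = 3.831e+08 m³/yr.
C = 64100/3.831e+08 = 0.0001673 kg/m³ = 0.1673 mg/L.

0.167 mg/L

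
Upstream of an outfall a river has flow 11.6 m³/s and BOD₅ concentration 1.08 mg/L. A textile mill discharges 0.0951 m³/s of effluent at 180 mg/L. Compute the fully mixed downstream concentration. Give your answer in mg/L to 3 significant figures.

Flow-weighted mixing gives C = (0.0951·180 + 11.6·1.08) / (0.0951 + 11.6) = 29.65/11.7 = 2.535 mg/L.

2.53 mg/L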